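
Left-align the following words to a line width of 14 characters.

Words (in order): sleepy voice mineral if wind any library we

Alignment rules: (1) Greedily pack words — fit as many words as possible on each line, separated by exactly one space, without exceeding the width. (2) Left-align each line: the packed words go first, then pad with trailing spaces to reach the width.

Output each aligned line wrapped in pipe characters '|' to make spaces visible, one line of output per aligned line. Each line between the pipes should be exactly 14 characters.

Answer: |sleepy voice  |
|mineral if    |
|wind any      |
|library we    |

Derivation:
Line 1: ['sleepy', 'voice'] (min_width=12, slack=2)
Line 2: ['mineral', 'if'] (min_width=10, slack=4)
Line 3: ['wind', 'any'] (min_width=8, slack=6)
Line 4: ['library', 'we'] (min_width=10, slack=4)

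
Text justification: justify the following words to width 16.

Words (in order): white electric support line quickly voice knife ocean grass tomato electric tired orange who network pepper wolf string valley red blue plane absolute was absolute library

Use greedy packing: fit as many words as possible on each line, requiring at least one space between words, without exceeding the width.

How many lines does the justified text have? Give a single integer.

Line 1: ['white', 'electric'] (min_width=14, slack=2)
Line 2: ['support', 'line'] (min_width=12, slack=4)
Line 3: ['quickly', 'voice'] (min_width=13, slack=3)
Line 4: ['knife', 'ocean'] (min_width=11, slack=5)
Line 5: ['grass', 'tomato'] (min_width=12, slack=4)
Line 6: ['electric', 'tired'] (min_width=14, slack=2)
Line 7: ['orange', 'who'] (min_width=10, slack=6)
Line 8: ['network', 'pepper'] (min_width=14, slack=2)
Line 9: ['wolf', 'string'] (min_width=11, slack=5)
Line 10: ['valley', 'red', 'blue'] (min_width=15, slack=1)
Line 11: ['plane', 'absolute'] (min_width=14, slack=2)
Line 12: ['was', 'absolute'] (min_width=12, slack=4)
Line 13: ['library'] (min_width=7, slack=9)
Total lines: 13

Answer: 13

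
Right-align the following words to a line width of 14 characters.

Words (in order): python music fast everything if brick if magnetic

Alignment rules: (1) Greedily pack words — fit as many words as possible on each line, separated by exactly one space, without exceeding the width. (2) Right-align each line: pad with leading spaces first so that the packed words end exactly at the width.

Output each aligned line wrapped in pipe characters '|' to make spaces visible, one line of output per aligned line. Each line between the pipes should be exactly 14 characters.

Line 1: ['python', 'music'] (min_width=12, slack=2)
Line 2: ['fast'] (min_width=4, slack=10)
Line 3: ['everything', 'if'] (min_width=13, slack=1)
Line 4: ['brick', 'if'] (min_width=8, slack=6)
Line 5: ['magnetic'] (min_width=8, slack=6)

Answer: |  python music|
|          fast|
| everything if|
|      brick if|
|      magnetic|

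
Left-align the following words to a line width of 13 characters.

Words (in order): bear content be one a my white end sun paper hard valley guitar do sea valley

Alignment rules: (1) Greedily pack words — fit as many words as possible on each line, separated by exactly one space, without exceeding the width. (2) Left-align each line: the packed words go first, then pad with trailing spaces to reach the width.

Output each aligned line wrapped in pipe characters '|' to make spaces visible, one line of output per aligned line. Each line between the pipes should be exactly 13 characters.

Answer: |bear content |
|be one a my  |
|white end sun|
|paper hard   |
|valley guitar|
|do sea valley|

Derivation:
Line 1: ['bear', 'content'] (min_width=12, slack=1)
Line 2: ['be', 'one', 'a', 'my'] (min_width=11, slack=2)
Line 3: ['white', 'end', 'sun'] (min_width=13, slack=0)
Line 4: ['paper', 'hard'] (min_width=10, slack=3)
Line 5: ['valley', 'guitar'] (min_width=13, slack=0)
Line 6: ['do', 'sea', 'valley'] (min_width=13, slack=0)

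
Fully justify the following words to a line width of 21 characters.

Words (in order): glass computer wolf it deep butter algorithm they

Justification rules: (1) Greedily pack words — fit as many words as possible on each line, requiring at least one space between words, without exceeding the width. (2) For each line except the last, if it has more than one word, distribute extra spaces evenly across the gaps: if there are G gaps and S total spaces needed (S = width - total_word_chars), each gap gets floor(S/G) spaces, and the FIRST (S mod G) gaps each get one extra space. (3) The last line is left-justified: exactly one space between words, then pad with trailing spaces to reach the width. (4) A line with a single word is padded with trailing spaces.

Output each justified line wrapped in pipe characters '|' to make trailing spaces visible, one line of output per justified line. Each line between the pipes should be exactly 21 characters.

Answer: |glass  computer  wolf|
|it     deep    butter|
|algorithm they       |

Derivation:
Line 1: ['glass', 'computer', 'wolf'] (min_width=19, slack=2)
Line 2: ['it', 'deep', 'butter'] (min_width=14, slack=7)
Line 3: ['algorithm', 'they'] (min_width=14, slack=7)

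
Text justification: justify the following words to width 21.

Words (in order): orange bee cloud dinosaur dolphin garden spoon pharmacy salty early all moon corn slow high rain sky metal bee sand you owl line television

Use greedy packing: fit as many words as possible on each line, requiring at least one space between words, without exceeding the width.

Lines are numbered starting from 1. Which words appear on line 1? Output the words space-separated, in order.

Line 1: ['orange', 'bee', 'cloud'] (min_width=16, slack=5)
Line 2: ['dinosaur', 'dolphin'] (min_width=16, slack=5)
Line 3: ['garden', 'spoon', 'pharmacy'] (min_width=21, slack=0)
Line 4: ['salty', 'early', 'all', 'moon'] (min_width=20, slack=1)
Line 5: ['corn', 'slow', 'high', 'rain'] (min_width=19, slack=2)
Line 6: ['sky', 'metal', 'bee', 'sand'] (min_width=18, slack=3)
Line 7: ['you', 'owl', 'line'] (min_width=12, slack=9)
Line 8: ['television'] (min_width=10, slack=11)

Answer: orange bee cloud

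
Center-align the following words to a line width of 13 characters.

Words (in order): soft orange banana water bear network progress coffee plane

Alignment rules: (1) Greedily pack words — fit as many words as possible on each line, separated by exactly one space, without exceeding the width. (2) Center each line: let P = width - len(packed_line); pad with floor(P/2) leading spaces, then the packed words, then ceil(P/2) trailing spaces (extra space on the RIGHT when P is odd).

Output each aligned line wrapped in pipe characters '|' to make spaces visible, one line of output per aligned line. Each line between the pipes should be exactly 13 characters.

Answer: | soft orange |
|banana water |
|bear network |
|  progress   |
|coffee plane |

Derivation:
Line 1: ['soft', 'orange'] (min_width=11, slack=2)
Line 2: ['banana', 'water'] (min_width=12, slack=1)
Line 3: ['bear', 'network'] (min_width=12, slack=1)
Line 4: ['progress'] (min_width=8, slack=5)
Line 5: ['coffee', 'plane'] (min_width=12, slack=1)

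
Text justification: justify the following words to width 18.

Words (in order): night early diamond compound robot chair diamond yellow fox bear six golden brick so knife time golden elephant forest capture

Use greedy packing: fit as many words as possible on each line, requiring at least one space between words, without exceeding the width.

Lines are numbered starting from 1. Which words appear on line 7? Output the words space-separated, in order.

Line 1: ['night', 'early'] (min_width=11, slack=7)
Line 2: ['diamond', 'compound'] (min_width=16, slack=2)
Line 3: ['robot', 'chair'] (min_width=11, slack=7)
Line 4: ['diamond', 'yellow', 'fox'] (min_width=18, slack=0)
Line 5: ['bear', 'six', 'golden'] (min_width=15, slack=3)
Line 6: ['brick', 'so', 'knife'] (min_width=14, slack=4)
Line 7: ['time', 'golden'] (min_width=11, slack=7)
Line 8: ['elephant', 'forest'] (min_width=15, slack=3)
Line 9: ['capture'] (min_width=7, slack=11)

Answer: time golden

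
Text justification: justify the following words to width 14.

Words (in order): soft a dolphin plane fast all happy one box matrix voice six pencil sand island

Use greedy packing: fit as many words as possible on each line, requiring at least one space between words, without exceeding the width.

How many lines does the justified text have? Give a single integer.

Answer: 6

Derivation:
Line 1: ['soft', 'a', 'dolphin'] (min_width=14, slack=0)
Line 2: ['plane', 'fast', 'all'] (min_width=14, slack=0)
Line 3: ['happy', 'one', 'box'] (min_width=13, slack=1)
Line 4: ['matrix', 'voice'] (min_width=12, slack=2)
Line 5: ['six', 'pencil'] (min_width=10, slack=4)
Line 6: ['sand', 'island'] (min_width=11, slack=3)
Total lines: 6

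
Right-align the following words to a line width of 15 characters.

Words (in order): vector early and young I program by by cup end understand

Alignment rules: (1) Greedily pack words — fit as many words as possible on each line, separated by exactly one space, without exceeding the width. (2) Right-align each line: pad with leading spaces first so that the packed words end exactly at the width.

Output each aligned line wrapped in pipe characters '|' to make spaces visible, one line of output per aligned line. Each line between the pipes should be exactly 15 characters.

Line 1: ['vector', 'early'] (min_width=12, slack=3)
Line 2: ['and', 'young', 'I'] (min_width=11, slack=4)
Line 3: ['program', 'by', 'by'] (min_width=13, slack=2)
Line 4: ['cup', 'end'] (min_width=7, slack=8)
Line 5: ['understand'] (min_width=10, slack=5)

Answer: |   vector early|
|    and young I|
|  program by by|
|        cup end|
|     understand|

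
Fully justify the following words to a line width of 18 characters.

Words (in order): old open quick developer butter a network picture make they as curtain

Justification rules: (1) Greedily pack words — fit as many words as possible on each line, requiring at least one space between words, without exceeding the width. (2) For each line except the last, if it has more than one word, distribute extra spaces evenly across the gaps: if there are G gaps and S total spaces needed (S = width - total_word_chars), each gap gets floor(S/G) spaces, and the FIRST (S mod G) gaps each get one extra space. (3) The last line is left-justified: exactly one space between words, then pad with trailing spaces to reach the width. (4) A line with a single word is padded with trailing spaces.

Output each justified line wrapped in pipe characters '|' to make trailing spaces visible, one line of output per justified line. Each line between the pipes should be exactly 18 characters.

Line 1: ['old', 'open', 'quick'] (min_width=14, slack=4)
Line 2: ['developer', 'butter', 'a'] (min_width=18, slack=0)
Line 3: ['network', 'picture'] (min_width=15, slack=3)
Line 4: ['make', 'they', 'as'] (min_width=12, slack=6)
Line 5: ['curtain'] (min_width=7, slack=11)

Answer: |old   open   quick|
|developer butter a|
|network    picture|
|make    they    as|
|curtain           |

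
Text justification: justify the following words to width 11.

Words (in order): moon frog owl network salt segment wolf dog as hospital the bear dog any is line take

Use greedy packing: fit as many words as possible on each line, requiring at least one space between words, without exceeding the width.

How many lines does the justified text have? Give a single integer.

Line 1: ['moon', 'frog'] (min_width=9, slack=2)
Line 2: ['owl', 'network'] (min_width=11, slack=0)
Line 3: ['salt'] (min_width=4, slack=7)
Line 4: ['segment'] (min_width=7, slack=4)
Line 5: ['wolf', 'dog', 'as'] (min_width=11, slack=0)
Line 6: ['hospital'] (min_width=8, slack=3)
Line 7: ['the', 'bear'] (min_width=8, slack=3)
Line 8: ['dog', 'any', 'is'] (min_width=10, slack=1)
Line 9: ['line', 'take'] (min_width=9, slack=2)
Total lines: 9

Answer: 9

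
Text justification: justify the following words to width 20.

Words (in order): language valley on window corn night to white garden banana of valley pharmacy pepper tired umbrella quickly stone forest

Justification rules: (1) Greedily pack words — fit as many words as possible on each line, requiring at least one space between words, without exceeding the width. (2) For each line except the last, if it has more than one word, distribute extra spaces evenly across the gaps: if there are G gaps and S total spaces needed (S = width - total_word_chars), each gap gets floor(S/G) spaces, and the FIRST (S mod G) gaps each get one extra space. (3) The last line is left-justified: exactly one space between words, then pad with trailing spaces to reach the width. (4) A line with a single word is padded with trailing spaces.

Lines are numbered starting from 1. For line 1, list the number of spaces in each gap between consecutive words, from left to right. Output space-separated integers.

Answer: 2 2

Derivation:
Line 1: ['language', 'valley', 'on'] (min_width=18, slack=2)
Line 2: ['window', 'corn', 'night', 'to'] (min_width=20, slack=0)
Line 3: ['white', 'garden', 'banana'] (min_width=19, slack=1)
Line 4: ['of', 'valley', 'pharmacy'] (min_width=18, slack=2)
Line 5: ['pepper', 'tired'] (min_width=12, slack=8)
Line 6: ['umbrella', 'quickly'] (min_width=16, slack=4)
Line 7: ['stone', 'forest'] (min_width=12, slack=8)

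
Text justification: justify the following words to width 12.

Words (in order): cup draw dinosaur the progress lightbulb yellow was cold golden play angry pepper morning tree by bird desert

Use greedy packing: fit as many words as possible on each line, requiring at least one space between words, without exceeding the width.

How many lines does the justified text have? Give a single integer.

Answer: 11

Derivation:
Line 1: ['cup', 'draw'] (min_width=8, slack=4)
Line 2: ['dinosaur', 'the'] (min_width=12, slack=0)
Line 3: ['progress'] (min_width=8, slack=4)
Line 4: ['lightbulb'] (min_width=9, slack=3)
Line 5: ['yellow', 'was'] (min_width=10, slack=2)
Line 6: ['cold', 'golden'] (min_width=11, slack=1)
Line 7: ['play', 'angry'] (min_width=10, slack=2)
Line 8: ['pepper'] (min_width=6, slack=6)
Line 9: ['morning', 'tree'] (min_width=12, slack=0)
Line 10: ['by', 'bird'] (min_width=7, slack=5)
Line 11: ['desert'] (min_width=6, slack=6)
Total lines: 11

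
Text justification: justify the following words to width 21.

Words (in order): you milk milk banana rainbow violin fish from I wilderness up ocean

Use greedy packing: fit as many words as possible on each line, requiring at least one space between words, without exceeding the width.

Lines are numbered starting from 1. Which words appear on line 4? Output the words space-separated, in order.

Answer: ocean

Derivation:
Line 1: ['you', 'milk', 'milk', 'banana'] (min_width=20, slack=1)
Line 2: ['rainbow', 'violin', 'fish'] (min_width=19, slack=2)
Line 3: ['from', 'I', 'wilderness', 'up'] (min_width=20, slack=1)
Line 4: ['ocean'] (min_width=5, slack=16)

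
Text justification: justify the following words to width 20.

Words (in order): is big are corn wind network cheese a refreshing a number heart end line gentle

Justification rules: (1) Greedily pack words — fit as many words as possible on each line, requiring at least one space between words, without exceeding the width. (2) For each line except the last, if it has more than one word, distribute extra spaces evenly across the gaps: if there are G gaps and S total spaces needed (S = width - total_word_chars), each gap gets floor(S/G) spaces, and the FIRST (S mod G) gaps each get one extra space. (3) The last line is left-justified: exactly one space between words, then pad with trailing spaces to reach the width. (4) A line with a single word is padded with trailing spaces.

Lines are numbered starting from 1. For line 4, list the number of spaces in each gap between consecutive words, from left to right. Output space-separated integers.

Line 1: ['is', 'big', 'are', 'corn', 'wind'] (min_width=20, slack=0)
Line 2: ['network', 'cheese', 'a'] (min_width=16, slack=4)
Line 3: ['refreshing', 'a', 'number'] (min_width=19, slack=1)
Line 4: ['heart', 'end', 'line'] (min_width=14, slack=6)
Line 5: ['gentle'] (min_width=6, slack=14)

Answer: 4 4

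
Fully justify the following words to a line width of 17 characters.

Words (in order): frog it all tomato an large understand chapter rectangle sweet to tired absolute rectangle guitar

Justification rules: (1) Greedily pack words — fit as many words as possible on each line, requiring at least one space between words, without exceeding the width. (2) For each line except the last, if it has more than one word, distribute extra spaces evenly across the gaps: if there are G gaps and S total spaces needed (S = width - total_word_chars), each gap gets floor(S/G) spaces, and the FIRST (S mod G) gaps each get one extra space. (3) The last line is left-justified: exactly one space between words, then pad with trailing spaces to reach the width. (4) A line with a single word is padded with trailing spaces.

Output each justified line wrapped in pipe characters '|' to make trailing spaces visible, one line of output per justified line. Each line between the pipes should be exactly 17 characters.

Line 1: ['frog', 'it', 'all'] (min_width=11, slack=6)
Line 2: ['tomato', 'an', 'large'] (min_width=15, slack=2)
Line 3: ['understand'] (min_width=10, slack=7)
Line 4: ['chapter', 'rectangle'] (min_width=17, slack=0)
Line 5: ['sweet', 'to', 'tired'] (min_width=14, slack=3)
Line 6: ['absolute'] (min_width=8, slack=9)
Line 7: ['rectangle', 'guitar'] (min_width=16, slack=1)

Answer: |frog    it    all|
|tomato  an  large|
|understand       |
|chapter rectangle|
|sweet   to  tired|
|absolute         |
|rectangle guitar |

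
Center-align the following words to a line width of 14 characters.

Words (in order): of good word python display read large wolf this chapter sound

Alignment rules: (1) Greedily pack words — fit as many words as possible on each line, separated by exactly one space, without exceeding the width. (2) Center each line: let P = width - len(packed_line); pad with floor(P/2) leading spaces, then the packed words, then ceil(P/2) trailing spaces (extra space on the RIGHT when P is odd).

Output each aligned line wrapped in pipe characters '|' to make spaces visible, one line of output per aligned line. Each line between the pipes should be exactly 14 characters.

Answer: | of good word |
|python display|
|  read large  |
|  wolf this   |
|chapter sound |

Derivation:
Line 1: ['of', 'good', 'word'] (min_width=12, slack=2)
Line 2: ['python', 'display'] (min_width=14, slack=0)
Line 3: ['read', 'large'] (min_width=10, slack=4)
Line 4: ['wolf', 'this'] (min_width=9, slack=5)
Line 5: ['chapter', 'sound'] (min_width=13, slack=1)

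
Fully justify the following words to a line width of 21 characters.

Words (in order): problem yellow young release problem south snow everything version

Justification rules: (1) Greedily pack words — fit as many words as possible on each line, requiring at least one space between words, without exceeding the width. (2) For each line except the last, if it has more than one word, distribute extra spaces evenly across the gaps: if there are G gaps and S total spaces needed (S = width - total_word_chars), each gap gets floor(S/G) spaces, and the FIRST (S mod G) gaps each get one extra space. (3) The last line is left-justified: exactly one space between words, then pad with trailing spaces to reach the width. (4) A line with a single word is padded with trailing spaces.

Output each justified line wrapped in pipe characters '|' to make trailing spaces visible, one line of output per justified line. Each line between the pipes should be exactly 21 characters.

Answer: |problem  yellow young|
|release problem south|
|snow       everything|
|version              |

Derivation:
Line 1: ['problem', 'yellow', 'young'] (min_width=20, slack=1)
Line 2: ['release', 'problem', 'south'] (min_width=21, slack=0)
Line 3: ['snow', 'everything'] (min_width=15, slack=6)
Line 4: ['version'] (min_width=7, slack=14)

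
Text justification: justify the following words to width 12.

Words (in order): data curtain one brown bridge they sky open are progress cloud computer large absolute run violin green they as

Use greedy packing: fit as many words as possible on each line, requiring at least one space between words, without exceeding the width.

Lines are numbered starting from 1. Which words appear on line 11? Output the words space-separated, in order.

Answer: they as

Derivation:
Line 1: ['data', 'curtain'] (min_width=12, slack=0)
Line 2: ['one', 'brown'] (min_width=9, slack=3)
Line 3: ['bridge', 'they'] (min_width=11, slack=1)
Line 4: ['sky', 'open', 'are'] (min_width=12, slack=0)
Line 5: ['progress'] (min_width=8, slack=4)
Line 6: ['cloud'] (min_width=5, slack=7)
Line 7: ['computer'] (min_width=8, slack=4)
Line 8: ['large'] (min_width=5, slack=7)
Line 9: ['absolute', 'run'] (min_width=12, slack=0)
Line 10: ['violin', 'green'] (min_width=12, slack=0)
Line 11: ['they', 'as'] (min_width=7, slack=5)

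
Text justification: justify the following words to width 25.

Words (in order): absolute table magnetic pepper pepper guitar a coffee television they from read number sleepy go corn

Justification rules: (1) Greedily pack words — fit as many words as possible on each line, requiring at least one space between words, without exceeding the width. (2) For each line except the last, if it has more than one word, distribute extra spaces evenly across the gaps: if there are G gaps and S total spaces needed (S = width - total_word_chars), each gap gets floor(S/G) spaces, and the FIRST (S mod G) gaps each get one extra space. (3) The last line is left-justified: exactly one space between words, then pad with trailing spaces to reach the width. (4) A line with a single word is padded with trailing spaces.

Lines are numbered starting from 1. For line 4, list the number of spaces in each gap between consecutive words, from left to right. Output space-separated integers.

Answer: 2 2 1

Derivation:
Line 1: ['absolute', 'table', 'magnetic'] (min_width=23, slack=2)
Line 2: ['pepper', 'pepper', 'guitar', 'a'] (min_width=22, slack=3)
Line 3: ['coffee', 'television', 'they'] (min_width=22, slack=3)
Line 4: ['from', 'read', 'number', 'sleepy'] (min_width=23, slack=2)
Line 5: ['go', 'corn'] (min_width=7, slack=18)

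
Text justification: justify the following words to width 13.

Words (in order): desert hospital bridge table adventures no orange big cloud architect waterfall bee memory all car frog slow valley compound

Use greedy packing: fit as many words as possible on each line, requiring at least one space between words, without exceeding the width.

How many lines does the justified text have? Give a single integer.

Answer: 12

Derivation:
Line 1: ['desert'] (min_width=6, slack=7)
Line 2: ['hospital'] (min_width=8, slack=5)
Line 3: ['bridge', 'table'] (min_width=12, slack=1)
Line 4: ['adventures', 'no'] (min_width=13, slack=0)
Line 5: ['orange', 'big'] (min_width=10, slack=3)
Line 6: ['cloud'] (min_width=5, slack=8)
Line 7: ['architect'] (min_width=9, slack=4)
Line 8: ['waterfall', 'bee'] (min_width=13, slack=0)
Line 9: ['memory', 'all'] (min_width=10, slack=3)
Line 10: ['car', 'frog', 'slow'] (min_width=13, slack=0)
Line 11: ['valley'] (min_width=6, slack=7)
Line 12: ['compound'] (min_width=8, slack=5)
Total lines: 12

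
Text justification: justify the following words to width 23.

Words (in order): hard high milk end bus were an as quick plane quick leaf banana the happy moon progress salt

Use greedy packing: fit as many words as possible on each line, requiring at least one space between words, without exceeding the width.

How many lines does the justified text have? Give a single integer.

Answer: 5

Derivation:
Line 1: ['hard', 'high', 'milk', 'end', 'bus'] (min_width=22, slack=1)
Line 2: ['were', 'an', 'as', 'quick', 'plane'] (min_width=22, slack=1)
Line 3: ['quick', 'leaf', 'banana', 'the'] (min_width=21, slack=2)
Line 4: ['happy', 'moon', 'progress'] (min_width=19, slack=4)
Line 5: ['salt'] (min_width=4, slack=19)
Total lines: 5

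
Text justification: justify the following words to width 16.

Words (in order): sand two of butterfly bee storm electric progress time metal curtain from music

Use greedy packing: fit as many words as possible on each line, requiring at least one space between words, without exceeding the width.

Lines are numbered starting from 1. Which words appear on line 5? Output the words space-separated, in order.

Answer: metal curtain

Derivation:
Line 1: ['sand', 'two', 'of'] (min_width=11, slack=5)
Line 2: ['butterfly', 'bee'] (min_width=13, slack=3)
Line 3: ['storm', 'electric'] (min_width=14, slack=2)
Line 4: ['progress', 'time'] (min_width=13, slack=3)
Line 5: ['metal', 'curtain'] (min_width=13, slack=3)
Line 6: ['from', 'music'] (min_width=10, slack=6)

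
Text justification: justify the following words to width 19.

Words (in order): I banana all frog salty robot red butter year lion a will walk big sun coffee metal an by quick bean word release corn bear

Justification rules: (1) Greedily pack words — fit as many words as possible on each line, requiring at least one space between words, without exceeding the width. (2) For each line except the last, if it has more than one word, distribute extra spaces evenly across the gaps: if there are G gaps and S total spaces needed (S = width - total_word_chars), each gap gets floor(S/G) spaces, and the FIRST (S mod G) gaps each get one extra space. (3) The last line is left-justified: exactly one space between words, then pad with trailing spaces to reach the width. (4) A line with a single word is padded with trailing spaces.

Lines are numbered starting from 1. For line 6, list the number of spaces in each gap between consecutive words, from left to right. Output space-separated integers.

Answer: 3 3

Derivation:
Line 1: ['I', 'banana', 'all', 'frog'] (min_width=17, slack=2)
Line 2: ['salty', 'robot', 'red'] (min_width=15, slack=4)
Line 3: ['butter', 'year', 'lion', 'a'] (min_width=18, slack=1)
Line 4: ['will', 'walk', 'big', 'sun'] (min_width=17, slack=2)
Line 5: ['coffee', 'metal', 'an', 'by'] (min_width=18, slack=1)
Line 6: ['quick', 'bean', 'word'] (min_width=15, slack=4)
Line 7: ['release', 'corn', 'bear'] (min_width=17, slack=2)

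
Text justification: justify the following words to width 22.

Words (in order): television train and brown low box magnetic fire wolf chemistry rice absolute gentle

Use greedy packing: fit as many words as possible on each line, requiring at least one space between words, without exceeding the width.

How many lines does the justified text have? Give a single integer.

Line 1: ['television', 'train', 'and'] (min_width=20, slack=2)
Line 2: ['brown', 'low', 'box', 'magnetic'] (min_width=22, slack=0)
Line 3: ['fire', 'wolf', 'chemistry'] (min_width=19, slack=3)
Line 4: ['rice', 'absolute', 'gentle'] (min_width=20, slack=2)
Total lines: 4

Answer: 4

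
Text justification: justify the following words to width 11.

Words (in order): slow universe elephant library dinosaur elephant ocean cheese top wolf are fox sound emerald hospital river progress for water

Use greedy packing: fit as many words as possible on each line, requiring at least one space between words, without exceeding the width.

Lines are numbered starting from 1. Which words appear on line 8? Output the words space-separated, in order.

Line 1: ['slow'] (min_width=4, slack=7)
Line 2: ['universe'] (min_width=8, slack=3)
Line 3: ['elephant'] (min_width=8, slack=3)
Line 4: ['library'] (min_width=7, slack=4)
Line 5: ['dinosaur'] (min_width=8, slack=3)
Line 6: ['elephant'] (min_width=8, slack=3)
Line 7: ['ocean'] (min_width=5, slack=6)
Line 8: ['cheese', 'top'] (min_width=10, slack=1)
Line 9: ['wolf', 'are'] (min_width=8, slack=3)
Line 10: ['fox', 'sound'] (min_width=9, slack=2)
Line 11: ['emerald'] (min_width=7, slack=4)
Line 12: ['hospital'] (min_width=8, slack=3)
Line 13: ['river'] (min_width=5, slack=6)
Line 14: ['progress'] (min_width=8, slack=3)
Line 15: ['for', 'water'] (min_width=9, slack=2)

Answer: cheese top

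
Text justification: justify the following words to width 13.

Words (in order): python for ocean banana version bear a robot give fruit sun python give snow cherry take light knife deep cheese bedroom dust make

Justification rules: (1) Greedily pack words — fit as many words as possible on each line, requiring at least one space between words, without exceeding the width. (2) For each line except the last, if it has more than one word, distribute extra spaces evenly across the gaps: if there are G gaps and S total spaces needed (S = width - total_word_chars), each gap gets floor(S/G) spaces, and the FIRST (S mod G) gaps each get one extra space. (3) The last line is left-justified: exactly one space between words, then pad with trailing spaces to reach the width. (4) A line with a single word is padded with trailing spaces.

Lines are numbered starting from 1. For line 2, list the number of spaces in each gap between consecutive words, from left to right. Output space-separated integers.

Answer: 2

Derivation:
Line 1: ['python', 'for'] (min_width=10, slack=3)
Line 2: ['ocean', 'banana'] (min_width=12, slack=1)
Line 3: ['version', 'bear'] (min_width=12, slack=1)
Line 4: ['a', 'robot', 'give'] (min_width=12, slack=1)
Line 5: ['fruit', 'sun'] (min_width=9, slack=4)
Line 6: ['python', 'give'] (min_width=11, slack=2)
Line 7: ['snow', 'cherry'] (min_width=11, slack=2)
Line 8: ['take', 'light'] (min_width=10, slack=3)
Line 9: ['knife', 'deep'] (min_width=10, slack=3)
Line 10: ['cheese'] (min_width=6, slack=7)
Line 11: ['bedroom', 'dust'] (min_width=12, slack=1)
Line 12: ['make'] (min_width=4, slack=9)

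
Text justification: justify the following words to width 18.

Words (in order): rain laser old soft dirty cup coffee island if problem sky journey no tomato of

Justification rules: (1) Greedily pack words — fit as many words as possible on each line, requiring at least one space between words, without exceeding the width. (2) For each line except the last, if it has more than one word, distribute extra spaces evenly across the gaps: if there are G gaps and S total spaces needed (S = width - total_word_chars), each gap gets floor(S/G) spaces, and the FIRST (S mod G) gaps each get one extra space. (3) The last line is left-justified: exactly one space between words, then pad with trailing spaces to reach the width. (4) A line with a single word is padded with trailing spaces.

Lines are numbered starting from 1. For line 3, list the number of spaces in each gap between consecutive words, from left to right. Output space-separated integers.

Line 1: ['rain', 'laser', 'old'] (min_width=14, slack=4)
Line 2: ['soft', 'dirty', 'cup'] (min_width=14, slack=4)
Line 3: ['coffee', 'island', 'if'] (min_width=16, slack=2)
Line 4: ['problem', 'sky'] (min_width=11, slack=7)
Line 5: ['journey', 'no', 'tomato'] (min_width=17, slack=1)
Line 6: ['of'] (min_width=2, slack=16)

Answer: 2 2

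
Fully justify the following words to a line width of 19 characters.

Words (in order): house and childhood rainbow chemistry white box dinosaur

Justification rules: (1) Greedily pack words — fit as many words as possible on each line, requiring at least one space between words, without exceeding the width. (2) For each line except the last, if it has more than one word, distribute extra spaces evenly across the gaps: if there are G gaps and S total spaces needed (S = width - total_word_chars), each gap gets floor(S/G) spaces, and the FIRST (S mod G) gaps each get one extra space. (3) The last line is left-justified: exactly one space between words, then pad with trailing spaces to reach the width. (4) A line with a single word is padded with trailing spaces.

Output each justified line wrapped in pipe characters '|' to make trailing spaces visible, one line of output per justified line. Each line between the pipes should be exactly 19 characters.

Line 1: ['house', 'and', 'childhood'] (min_width=19, slack=0)
Line 2: ['rainbow', 'chemistry'] (min_width=17, slack=2)
Line 3: ['white', 'box', 'dinosaur'] (min_width=18, slack=1)

Answer: |house and childhood|
|rainbow   chemistry|
|white box dinosaur |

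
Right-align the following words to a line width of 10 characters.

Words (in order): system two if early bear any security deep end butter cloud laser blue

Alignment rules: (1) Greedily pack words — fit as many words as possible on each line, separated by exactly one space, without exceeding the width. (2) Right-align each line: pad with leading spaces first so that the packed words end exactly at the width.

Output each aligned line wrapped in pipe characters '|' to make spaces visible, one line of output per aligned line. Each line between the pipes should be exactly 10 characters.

Line 1: ['system', 'two'] (min_width=10, slack=0)
Line 2: ['if', 'early'] (min_width=8, slack=2)
Line 3: ['bear', 'any'] (min_width=8, slack=2)
Line 4: ['security'] (min_width=8, slack=2)
Line 5: ['deep', 'end'] (min_width=8, slack=2)
Line 6: ['butter'] (min_width=6, slack=4)
Line 7: ['cloud'] (min_width=5, slack=5)
Line 8: ['laser', 'blue'] (min_width=10, slack=0)

Answer: |system two|
|  if early|
|  bear any|
|  security|
|  deep end|
|    butter|
|     cloud|
|laser blue|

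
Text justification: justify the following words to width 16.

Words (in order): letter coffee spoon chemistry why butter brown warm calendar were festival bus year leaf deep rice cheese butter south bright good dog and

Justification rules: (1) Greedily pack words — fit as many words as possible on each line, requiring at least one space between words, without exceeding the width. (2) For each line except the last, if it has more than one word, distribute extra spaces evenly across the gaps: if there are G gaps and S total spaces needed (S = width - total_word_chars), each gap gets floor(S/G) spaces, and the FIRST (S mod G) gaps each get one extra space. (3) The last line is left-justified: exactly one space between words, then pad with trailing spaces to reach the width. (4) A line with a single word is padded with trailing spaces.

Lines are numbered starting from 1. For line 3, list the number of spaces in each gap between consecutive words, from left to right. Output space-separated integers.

Line 1: ['letter', 'coffee'] (min_width=13, slack=3)
Line 2: ['spoon', 'chemistry'] (min_width=15, slack=1)
Line 3: ['why', 'butter', 'brown'] (min_width=16, slack=0)
Line 4: ['warm', 'calendar'] (min_width=13, slack=3)
Line 5: ['were', 'festival'] (min_width=13, slack=3)
Line 6: ['bus', 'year', 'leaf'] (min_width=13, slack=3)
Line 7: ['deep', 'rice', 'cheese'] (min_width=16, slack=0)
Line 8: ['butter', 'south'] (min_width=12, slack=4)
Line 9: ['bright', 'good', 'dog'] (min_width=15, slack=1)
Line 10: ['and'] (min_width=3, slack=13)

Answer: 1 1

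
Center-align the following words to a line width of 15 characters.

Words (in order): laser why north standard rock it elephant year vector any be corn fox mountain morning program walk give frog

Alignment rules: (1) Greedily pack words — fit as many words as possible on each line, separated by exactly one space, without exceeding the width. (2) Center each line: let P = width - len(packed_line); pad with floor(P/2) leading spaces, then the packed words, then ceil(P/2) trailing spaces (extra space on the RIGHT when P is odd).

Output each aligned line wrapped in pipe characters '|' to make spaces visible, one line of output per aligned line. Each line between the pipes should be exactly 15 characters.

Answer: |laser why north|
| standard rock |
|  it elephant  |
|year vector any|
|  be corn fox  |
|   mountain    |
|morning program|
|walk give frog |

Derivation:
Line 1: ['laser', 'why', 'north'] (min_width=15, slack=0)
Line 2: ['standard', 'rock'] (min_width=13, slack=2)
Line 3: ['it', 'elephant'] (min_width=11, slack=4)
Line 4: ['year', 'vector', 'any'] (min_width=15, slack=0)
Line 5: ['be', 'corn', 'fox'] (min_width=11, slack=4)
Line 6: ['mountain'] (min_width=8, slack=7)
Line 7: ['morning', 'program'] (min_width=15, slack=0)
Line 8: ['walk', 'give', 'frog'] (min_width=14, slack=1)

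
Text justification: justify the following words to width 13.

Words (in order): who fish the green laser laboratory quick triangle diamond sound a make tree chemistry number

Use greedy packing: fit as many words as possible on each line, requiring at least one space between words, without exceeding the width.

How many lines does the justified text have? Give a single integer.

Answer: 9

Derivation:
Line 1: ['who', 'fish', 'the'] (min_width=12, slack=1)
Line 2: ['green', 'laser'] (min_width=11, slack=2)
Line 3: ['laboratory'] (min_width=10, slack=3)
Line 4: ['quick'] (min_width=5, slack=8)
Line 5: ['triangle'] (min_width=8, slack=5)
Line 6: ['diamond', 'sound'] (min_width=13, slack=0)
Line 7: ['a', 'make', 'tree'] (min_width=11, slack=2)
Line 8: ['chemistry'] (min_width=9, slack=4)
Line 9: ['number'] (min_width=6, slack=7)
Total lines: 9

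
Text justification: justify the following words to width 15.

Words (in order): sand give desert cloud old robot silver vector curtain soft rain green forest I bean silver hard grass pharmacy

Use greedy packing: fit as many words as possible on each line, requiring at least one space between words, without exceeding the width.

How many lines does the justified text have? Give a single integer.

Line 1: ['sand', 'give'] (min_width=9, slack=6)
Line 2: ['desert', 'cloud'] (min_width=12, slack=3)
Line 3: ['old', 'robot'] (min_width=9, slack=6)
Line 4: ['silver', 'vector'] (min_width=13, slack=2)
Line 5: ['curtain', 'soft'] (min_width=12, slack=3)
Line 6: ['rain', 'green'] (min_width=10, slack=5)
Line 7: ['forest', 'I', 'bean'] (min_width=13, slack=2)
Line 8: ['silver', 'hard'] (min_width=11, slack=4)
Line 9: ['grass', 'pharmacy'] (min_width=14, slack=1)
Total lines: 9

Answer: 9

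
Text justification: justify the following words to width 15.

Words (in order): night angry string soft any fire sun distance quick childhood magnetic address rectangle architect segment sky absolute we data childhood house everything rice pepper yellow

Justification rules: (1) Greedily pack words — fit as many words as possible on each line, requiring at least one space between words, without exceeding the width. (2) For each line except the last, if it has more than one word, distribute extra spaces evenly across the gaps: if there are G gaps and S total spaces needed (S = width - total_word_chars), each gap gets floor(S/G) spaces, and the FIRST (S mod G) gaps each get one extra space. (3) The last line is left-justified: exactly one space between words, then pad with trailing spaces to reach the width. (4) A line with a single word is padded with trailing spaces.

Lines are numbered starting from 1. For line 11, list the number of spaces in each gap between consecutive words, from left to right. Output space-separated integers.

Line 1: ['night', 'angry'] (min_width=11, slack=4)
Line 2: ['string', 'soft', 'any'] (min_width=15, slack=0)
Line 3: ['fire', 'sun'] (min_width=8, slack=7)
Line 4: ['distance', 'quick'] (min_width=14, slack=1)
Line 5: ['childhood'] (min_width=9, slack=6)
Line 6: ['magnetic'] (min_width=8, slack=7)
Line 7: ['address'] (min_width=7, slack=8)
Line 8: ['rectangle'] (min_width=9, slack=6)
Line 9: ['architect'] (min_width=9, slack=6)
Line 10: ['segment', 'sky'] (min_width=11, slack=4)
Line 11: ['absolute', 'we'] (min_width=11, slack=4)
Line 12: ['data', 'childhood'] (min_width=14, slack=1)
Line 13: ['house'] (min_width=5, slack=10)
Line 14: ['everything', 'rice'] (min_width=15, slack=0)
Line 15: ['pepper', 'yellow'] (min_width=13, slack=2)

Answer: 5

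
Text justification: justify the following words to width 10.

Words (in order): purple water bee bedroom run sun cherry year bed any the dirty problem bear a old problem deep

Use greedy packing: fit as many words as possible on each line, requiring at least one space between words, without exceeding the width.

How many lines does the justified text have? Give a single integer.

Line 1: ['purple'] (min_width=6, slack=4)
Line 2: ['water', 'bee'] (min_width=9, slack=1)
Line 3: ['bedroom'] (min_width=7, slack=3)
Line 4: ['run', 'sun'] (min_width=7, slack=3)
Line 5: ['cherry'] (min_width=6, slack=4)
Line 6: ['year', 'bed'] (min_width=8, slack=2)
Line 7: ['any', 'the'] (min_width=7, slack=3)
Line 8: ['dirty'] (min_width=5, slack=5)
Line 9: ['problem'] (min_width=7, slack=3)
Line 10: ['bear', 'a', 'old'] (min_width=10, slack=0)
Line 11: ['problem'] (min_width=7, slack=3)
Line 12: ['deep'] (min_width=4, slack=6)
Total lines: 12

Answer: 12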